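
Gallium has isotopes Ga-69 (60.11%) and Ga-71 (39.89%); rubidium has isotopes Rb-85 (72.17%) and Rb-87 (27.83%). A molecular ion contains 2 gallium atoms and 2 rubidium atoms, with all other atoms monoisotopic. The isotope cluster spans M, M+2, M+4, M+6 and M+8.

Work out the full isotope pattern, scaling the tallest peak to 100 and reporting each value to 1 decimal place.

47.7 : 100.0 : 76.9 : 25.6 : 3.1

Gallium pattern (n=2): 0.36132121 : 0.47955758 : 0.15912121
Rubidium pattern (n=2): 0.52085089 : 0.40169822 : 0.07745089
Convolve the two distributions (both contribute in 2-u steps):
  M: 0.36132121×0.52085089 = 0.188194
  M+2: 0.36132121×0.40169822 + 0.47955758×0.52085089 = 0.394920
  M+4: 0.36132121×0.07745089 + 0.47955758×0.40169822 + 0.15912121×0.52085089 = 0.303500
  M+6: 0.47955758×0.07745089 + 0.15912121×0.40169822 = 0.101061
  M+8: 0.15912121×0.07745089 = 0.012324
Scale to base peak (0.394920) = 100: 47.7 : 100.0 : 76.9 : 25.6 : 3.1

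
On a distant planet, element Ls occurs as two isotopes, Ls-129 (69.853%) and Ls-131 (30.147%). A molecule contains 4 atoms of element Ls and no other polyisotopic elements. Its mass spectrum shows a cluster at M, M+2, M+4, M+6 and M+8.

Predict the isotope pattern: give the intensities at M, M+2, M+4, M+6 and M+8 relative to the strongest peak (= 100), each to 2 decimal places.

57.93 : 100.00 : 64.74 : 18.63 : 2.01

Each Ls atom is independently Ls-129 (p = 0.69853) or Ls-131 (q = 0.30147); the cluster is the binomial expansion (p + q)^4.
P(M) = 0.69853^4 = 0.238090
P(M+2) = 4 × 0.69853^3 × 0.30147^1 = 0.411017
P(M+4) = 6 × 0.69853^2 × 0.30147^2 = 0.266078
P(M+6) = 4 × 0.69853^1 × 0.30147^3 = 0.076556
P(M+8) = 0.30147^4 = 0.008260
The M+2 peak is largest (0.411017); scaling to 100 gives 57.93 : 100.00 : 64.74 : 18.63 : 2.01.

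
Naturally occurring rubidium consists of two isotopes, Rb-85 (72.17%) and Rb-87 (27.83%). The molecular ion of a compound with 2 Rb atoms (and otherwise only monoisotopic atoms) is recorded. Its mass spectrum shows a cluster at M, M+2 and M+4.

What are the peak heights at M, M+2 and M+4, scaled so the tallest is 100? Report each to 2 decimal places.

Expanding (0.7217 + 0.2783)^2:
P(M) = 0.7217^2 = 0.520851
P(M+2) = 2 × 0.7217^1 × 0.2783^1 = 0.401698
P(M+4) = 0.2783^2 = 0.077451
The M peak is largest (0.520851); scaling to 100 gives 100.00 : 77.12 : 14.87.

100.00 : 77.12 : 14.87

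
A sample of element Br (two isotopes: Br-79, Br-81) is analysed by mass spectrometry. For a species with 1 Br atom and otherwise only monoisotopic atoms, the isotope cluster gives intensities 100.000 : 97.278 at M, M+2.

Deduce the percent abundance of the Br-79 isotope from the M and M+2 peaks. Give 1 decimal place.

If p is the fraction of Br that is Br-79, then I(M+2)/I(M) = [C(1,1)·p^0·(1−p)] / p^1 = 1·(1−p)/p = 97.278/100.000 = 0.9728
(1−p)/p = 0.9728/1 = 0.9728  ⇒  p = 1/(1 + 0.9728) = 0.5069
Br-79: 50.7%, Br-81: 49.3%.

50.7%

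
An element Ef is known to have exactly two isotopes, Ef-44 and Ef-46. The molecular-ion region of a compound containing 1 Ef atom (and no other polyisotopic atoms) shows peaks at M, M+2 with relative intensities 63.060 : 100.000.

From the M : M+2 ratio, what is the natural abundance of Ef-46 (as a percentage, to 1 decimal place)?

61.3%

If p is the fraction of Ef that is Ef-44, then I(M+2)/I(M) = [C(1,1)·p^0·(1−p)] / p^1 = 1·(1−p)/p = 100.000/63.060 = 1.5858
(1−p)/p = 1.5858/1 = 1.5858  ⇒  p = 1/(1 + 1.5858) = 0.3867
Ef-44: 38.7%, Ef-46: 61.3%.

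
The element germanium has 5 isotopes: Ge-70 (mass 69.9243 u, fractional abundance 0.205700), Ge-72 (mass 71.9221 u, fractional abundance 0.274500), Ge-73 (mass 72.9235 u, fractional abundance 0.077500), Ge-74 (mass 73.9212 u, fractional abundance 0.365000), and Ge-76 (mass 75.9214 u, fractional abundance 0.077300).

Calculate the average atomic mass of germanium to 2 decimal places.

72.63 u

Average mass = Σ (abundance × isotope mass) = 0.205700 × 69.9243 + 0.274500 × 71.9221 + 0.077500 × 72.9235 + 0.365000 × 73.9212 + 0.077300 × 75.9214
= 14.38343 + 19.74262 + 5.65157 + 26.98124 + 5.86872 = 72.62758 u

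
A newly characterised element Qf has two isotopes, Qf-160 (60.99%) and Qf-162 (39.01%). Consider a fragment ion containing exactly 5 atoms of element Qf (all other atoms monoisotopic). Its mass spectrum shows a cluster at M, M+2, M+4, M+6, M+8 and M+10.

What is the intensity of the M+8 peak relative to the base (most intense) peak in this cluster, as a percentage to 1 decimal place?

Binomial terms of (0.6099 + 0.3901)^5: M 0.0844, M+2 0.2699, M+4 0.3452, M+6 0.2208, M+8 0.0706, M+10 0.0090 → M+4 is the base peak.
P(M+4) = C(5,2) × 0.6099^3 × 0.3901^2 = 10 × 0.22686939 × 0.15217801 = 0.345245 (base)
P(M+8) = C(5,4) × 0.6099^1 × 0.3901^4 = 5 × 0.6099 × 0.02315815 = 0.070621
Relative intensity = 0.070621 / 0.345245 × 100 = 20.5

20.5%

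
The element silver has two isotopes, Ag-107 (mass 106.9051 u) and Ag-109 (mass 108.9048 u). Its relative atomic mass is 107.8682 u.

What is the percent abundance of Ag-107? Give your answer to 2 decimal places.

Writing the weighted mean with unknown fraction x of Ag-107:
106.9051·x + 108.9048·(1 − x) = 107.8682
(106.9051 − 108.9048)·x = 107.8682 − 108.9048
x = -1.0366 / -1.9997 = 0.51838 → 51.84% Ag-107, 48.16% Ag-109.

51.84%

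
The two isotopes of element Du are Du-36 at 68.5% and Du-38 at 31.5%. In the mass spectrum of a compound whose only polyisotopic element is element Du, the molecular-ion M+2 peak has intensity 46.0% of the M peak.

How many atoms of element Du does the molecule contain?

With n Du atoms, P(M+2)/P(M) = C(n,1)·p^(n−1)q / p^n = n·q/p = n · 0.315/0.685.
n = 0.460 × 0.685/0.315 = 1.00 ≈ 1

1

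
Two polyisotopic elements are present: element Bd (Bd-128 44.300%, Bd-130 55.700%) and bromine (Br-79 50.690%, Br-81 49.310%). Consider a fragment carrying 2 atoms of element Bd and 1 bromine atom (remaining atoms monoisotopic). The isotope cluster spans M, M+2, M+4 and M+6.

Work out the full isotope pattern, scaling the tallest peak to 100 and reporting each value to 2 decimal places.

24.83 : 86.60 : 100.00 : 38.19

Element Bd pattern (n=2): 0.196249 : 0.493502 : 0.310249
Bromine pattern (n=1): 0.5069 : 0.4931
Convolve the two distributions (both contribute in 2-u steps):
  M: 0.196249×0.5069 = 0.099479
  M+2: 0.196249×0.4931 + 0.493502×0.5069 = 0.346927
  M+4: 0.493502×0.4931 + 0.310249×0.5069 = 0.400611
  M+6: 0.310249×0.4931 = 0.152984
Scale to base peak (0.400611) = 100: 24.83 : 86.60 : 100.00 : 38.19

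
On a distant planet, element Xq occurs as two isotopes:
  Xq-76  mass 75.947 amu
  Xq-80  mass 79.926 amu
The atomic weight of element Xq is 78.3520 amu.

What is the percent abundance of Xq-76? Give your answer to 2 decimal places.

39.56%

Writing the weighted mean with unknown fraction x of Xq-76:
75.947·x + 79.926·(1 − x) = 78.3520
(75.947 − 79.926)·x = 78.3520 − 79.926
x = -1.5740 / -3.979 = 0.39558 → 39.56% Xq-76, 60.44% Xq-80.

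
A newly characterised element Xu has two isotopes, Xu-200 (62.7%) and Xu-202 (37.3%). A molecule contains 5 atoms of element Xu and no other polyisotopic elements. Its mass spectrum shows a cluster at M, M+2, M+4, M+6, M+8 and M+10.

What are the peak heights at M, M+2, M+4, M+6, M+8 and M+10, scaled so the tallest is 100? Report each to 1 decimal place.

Each Xu atom is independently Xu-200 (p = 0.627) or Xu-202 (q = 0.373); the cluster is the binomial expansion (p + q)^5.
P(M) = 0.627^5 = 0.096903
P(M+2) = 5 × 0.627^4 × 0.373^1 = 0.288237
P(M+4) = 10 × 0.627^3 × 0.373^2 = 0.342942
P(M+6) = 10 × 0.627^2 × 0.373^3 = 0.204015
P(M+8) = 5 × 0.627^1 × 0.373^4 = 0.060684
P(M+10) = 0.373^5 = 0.007220
The M+4 peak is largest (0.342942); scaling to 100 gives 28.3 : 84.0 : 100.0 : 59.5 : 17.7 : 2.1.

28.3 : 84.0 : 100.0 : 59.5 : 17.7 : 2.1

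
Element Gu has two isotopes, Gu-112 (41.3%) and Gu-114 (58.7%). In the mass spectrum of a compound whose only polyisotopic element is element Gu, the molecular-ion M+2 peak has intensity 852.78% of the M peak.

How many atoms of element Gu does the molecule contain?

6

The M+2/M ratio from n Gu atoms is n · q/p = n · 0.587/0.413.
n = 8.5278 × 0.413/0.587 = 6.00 ≈ 6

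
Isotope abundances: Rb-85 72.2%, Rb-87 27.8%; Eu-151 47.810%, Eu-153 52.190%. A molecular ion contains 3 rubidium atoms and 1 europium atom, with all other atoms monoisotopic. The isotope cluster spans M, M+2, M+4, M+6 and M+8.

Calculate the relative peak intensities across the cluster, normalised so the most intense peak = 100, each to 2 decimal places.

44.51 : 100.00 : 75.92 : 24.15 : 2.77

Rubidium pattern (n=3): 0.37636705 : 0.43475086 : 0.16739714 : 0.02148495
Europium pattern (n=1): 0.4781 : 0.5219
Convolve the two distributions (both contribute in 2-u steps):
  M: 0.37636705×0.4781 = 0.179941
  M+2: 0.37636705×0.5219 + 0.43475086×0.4781 = 0.404280
  M+4: 0.43475086×0.5219 + 0.16739714×0.4781 = 0.306929
  M+6: 0.16739714×0.5219 + 0.02148495×0.4781 = 0.097637
  M+8: 0.02148495×0.5219 = 0.011213
Scale to base peak (0.404280) = 100: 44.51 : 100.00 : 75.92 : 24.15 : 2.77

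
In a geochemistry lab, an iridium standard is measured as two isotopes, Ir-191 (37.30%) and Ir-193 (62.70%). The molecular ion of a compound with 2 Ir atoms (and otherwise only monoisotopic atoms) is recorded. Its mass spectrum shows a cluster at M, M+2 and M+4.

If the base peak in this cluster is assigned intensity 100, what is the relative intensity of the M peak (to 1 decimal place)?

Binomial terms of (0.3730 + 0.6270)^2: M 0.1391, M+2 0.4677, M+4 0.3931 → M+2 is the base peak.
P(M+2) = C(2,1) × 0.3730^1 × 0.6270^1 = 2 × 0.3730 × 0.6270 = 0.467742 (base)
P(M) = C(2,0) × 0.3730^2 × 0.6270^0 = 1 × 0.139129 × 1.0000 = 0.139129
Relative intensity = 0.139129 / 0.467742 × 100 = 29.7

29.7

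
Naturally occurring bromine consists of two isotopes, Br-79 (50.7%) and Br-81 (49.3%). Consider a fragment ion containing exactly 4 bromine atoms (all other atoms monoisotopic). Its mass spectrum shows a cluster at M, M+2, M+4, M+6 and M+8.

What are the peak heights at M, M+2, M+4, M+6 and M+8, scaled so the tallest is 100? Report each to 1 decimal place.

The 4 Br atoms are independent, so intensities follow the terms of (0.507 + 0.493)^4.
P(M) = 0.507^4 = 0.066074
P(M+2) = 4 × 0.507^3 × 0.493^1 = 0.256999
P(M+4) = 6 × 0.507^2 × 0.493^2 = 0.374853
P(M+6) = 4 × 0.507^1 × 0.493^3 = 0.243001
P(M+8) = 0.493^4 = 0.059073
The M+4 peak is largest (0.374853); scaling to 100 gives 17.6 : 68.6 : 100.0 : 64.8 : 15.8.

17.6 : 68.6 : 100.0 : 64.8 : 15.8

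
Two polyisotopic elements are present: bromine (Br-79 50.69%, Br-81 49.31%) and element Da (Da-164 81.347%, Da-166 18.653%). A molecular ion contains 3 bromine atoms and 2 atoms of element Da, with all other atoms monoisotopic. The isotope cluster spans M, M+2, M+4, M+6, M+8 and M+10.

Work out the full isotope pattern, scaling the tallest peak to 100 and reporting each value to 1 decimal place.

Bromine pattern (n=3): 0.13024674 : 0.3801026 : 0.36975457 : 0.11989609
Element Da pattern (n=2): 0.66173344 : 0.30347312 : 0.03479344
Convolve the two distributions (both contribute in 2-u steps):
  M: 0.13024674×0.66173344 = 0.086189
  M+2: 0.13024674×0.30347312 + 0.3801026×0.66173344 = 0.291053
  M+4: 0.13024674×0.03479344 + 0.3801026×0.30347312 + 0.36975457×0.66173344 = 0.364562
  M+6: 0.3801026×0.03479344 + 0.36975457×0.30347312 + 0.11989609×0.66173344 = 0.204775
  M+8: 0.36975457×0.03479344 + 0.11989609×0.30347312 = 0.049250
  M+10: 0.11989609×0.03479344 = 0.004172
Scale to base peak (0.364562) = 100: 23.6 : 79.8 : 100.0 : 56.2 : 13.5 : 1.1

23.6 : 79.8 : 100.0 : 56.2 : 13.5 : 1.1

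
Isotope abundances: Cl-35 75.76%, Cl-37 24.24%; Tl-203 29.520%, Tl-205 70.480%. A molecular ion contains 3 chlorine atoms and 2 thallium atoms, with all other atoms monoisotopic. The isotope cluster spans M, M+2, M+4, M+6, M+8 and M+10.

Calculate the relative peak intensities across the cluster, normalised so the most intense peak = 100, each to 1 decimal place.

Chlorine pattern (n=3): 0.4348304 : 0.41738208 : 0.13354464 : 0.01424288
Thallium pattern (n=2): 0.08714304 : 0.41611392 : 0.49674304
Convolve the two distributions (both contribute in 2-u steps):
  M: 0.4348304×0.08714304 = 0.037892
  M+2: 0.4348304×0.41611392 + 0.41738208×0.08714304 = 0.217311
  M+4: 0.4348304×0.49674304 + 0.41738208×0.41611392 + 0.13354464×0.08714304 = 0.401315
  M+6: 0.41738208×0.49674304 + 0.13354464×0.41611392 + 0.01424288×0.08714304 = 0.264143
  M+8: 0.13354464×0.49674304 + 0.01424288×0.41611392 = 0.072264
  M+10: 0.01424288×0.49674304 = 0.007075
Scale to base peak (0.401315) = 100: 9.4 : 54.1 : 100.0 : 65.8 : 18.0 : 1.8

9.4 : 54.1 : 100.0 : 65.8 : 18.0 : 1.8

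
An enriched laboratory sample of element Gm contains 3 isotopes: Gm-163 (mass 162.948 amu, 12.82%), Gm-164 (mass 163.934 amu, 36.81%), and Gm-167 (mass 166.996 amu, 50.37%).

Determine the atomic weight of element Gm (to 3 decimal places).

Ar = Σ fᵢ·mᵢ = 0.1282 × 162.948 + 0.3681 × 163.934 + 0.5037 × 166.996
= 20.8899 + 60.3441 + 84.1159 = 165.3499 amu

165.350 amu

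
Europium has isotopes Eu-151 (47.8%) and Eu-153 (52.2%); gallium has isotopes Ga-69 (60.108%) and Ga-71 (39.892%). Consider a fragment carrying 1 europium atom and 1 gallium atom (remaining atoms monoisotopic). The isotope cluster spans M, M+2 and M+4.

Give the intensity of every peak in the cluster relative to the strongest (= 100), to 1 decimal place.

Europium pattern (n=1): 0.4780 : 0.5220
Gallium pattern (n=1): 0.60108 : 0.39892
Convolve the two distributions (both contribute in 2-u steps):
  M: 0.4780×0.60108 = 0.287316
  M+2: 0.4780×0.39892 + 0.5220×0.60108 = 0.504448
  M+4: 0.5220×0.39892 = 0.208236
Scale to base peak (0.504448) = 100: 57.0 : 100.0 : 41.3

57.0 : 100.0 : 41.3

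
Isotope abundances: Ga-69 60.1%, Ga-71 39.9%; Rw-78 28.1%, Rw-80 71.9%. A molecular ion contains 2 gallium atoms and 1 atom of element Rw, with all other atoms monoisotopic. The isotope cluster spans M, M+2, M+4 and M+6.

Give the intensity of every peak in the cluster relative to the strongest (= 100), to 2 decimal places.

Gallium pattern (n=2): 0.361201 : 0.479598 : 0.159201
Element Rw pattern (n=1): 0.2810 : 0.7190
Convolve the two distributions (both contribute in 2-u steps):
  M: 0.361201×0.2810 = 0.101497
  M+2: 0.361201×0.7190 + 0.479598×0.2810 = 0.394471
  M+4: 0.479598×0.7190 + 0.159201×0.2810 = 0.389566
  M+6: 0.159201×0.7190 = 0.114466
Scale to base peak (0.394471) = 100: 25.73 : 100.00 : 98.76 : 29.02

25.73 : 100.00 : 98.76 : 29.02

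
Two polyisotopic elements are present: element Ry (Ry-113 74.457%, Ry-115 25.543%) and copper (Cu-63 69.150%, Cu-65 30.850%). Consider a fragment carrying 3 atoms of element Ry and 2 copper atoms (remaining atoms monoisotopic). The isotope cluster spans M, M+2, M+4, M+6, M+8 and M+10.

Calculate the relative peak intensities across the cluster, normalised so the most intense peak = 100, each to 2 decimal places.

52.04 : 100.00 : 76.53 : 29.16 : 5.53 : 0.42

Element Ry pattern (n=3): 0.41277806 : 0.42481929 : 0.14573726 : 0.0166654
Copper pattern (n=2): 0.47817225 : 0.4266555 : 0.09517225
Convolve the two distributions (both contribute in 2-u steps):
  M: 0.41277806×0.47817225 = 0.197379
  M+2: 0.41277806×0.4266555 + 0.42481929×0.47817225 = 0.379251
  M+4: 0.41277806×0.09517225 + 0.42481929×0.4266555 + 0.14573726×0.47817225 = 0.290224
  M+6: 0.42481929×0.09517225 + 0.14573726×0.4266555 + 0.0166654×0.47817225 = 0.110580
  M+8: 0.14573726×0.09517225 + 0.0166654×0.4266555 = 0.020981
  M+10: 0.0166654×0.09517225 = 0.001586
Scale to base peak (0.379251) = 100: 52.04 : 100.00 : 76.53 : 29.16 : 5.53 : 0.42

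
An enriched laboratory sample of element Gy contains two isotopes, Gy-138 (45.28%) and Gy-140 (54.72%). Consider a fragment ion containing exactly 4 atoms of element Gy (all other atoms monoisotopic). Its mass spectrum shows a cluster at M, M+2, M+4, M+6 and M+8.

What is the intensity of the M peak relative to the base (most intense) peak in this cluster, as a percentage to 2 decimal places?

(0.4528 + 0.5472)^4 gives M 0.0420, M+2 0.2032, M+4 0.3683, M+6 0.2968, M+8 0.0897; the largest is M+4.
P(M+4) = C(4,2) × 0.4528^2 × 0.5472^2 = 6 × 0.20502784 × 0.29942784 = 0.368346 (base)
P(M) = C(4,0) × 0.4528^4 × 0.5472^0 = 1 × 0.04203642 × 1.0000 = 0.042036
Relative intensity = 0.042036 / 0.368346 × 100 = 11.41

11.41%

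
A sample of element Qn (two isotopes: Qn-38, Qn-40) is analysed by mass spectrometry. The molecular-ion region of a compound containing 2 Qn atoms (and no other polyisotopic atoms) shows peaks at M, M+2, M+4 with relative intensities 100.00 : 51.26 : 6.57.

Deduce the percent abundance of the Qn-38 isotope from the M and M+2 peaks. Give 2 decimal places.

79.60%

Let p = fractional abundance of Qn-38. I(M+2)/I(M) = [C(2,1)·p^1·(1−p)] / p^2 = 2·(1−p)/p = 51.26/100.00 = 0.5126
(1−p)/p = 0.5126/2 = 0.2563  ⇒  p = 1/(1 + 0.2563) = 0.7960
Qn-38: 79.60%, Qn-40: 20.40%.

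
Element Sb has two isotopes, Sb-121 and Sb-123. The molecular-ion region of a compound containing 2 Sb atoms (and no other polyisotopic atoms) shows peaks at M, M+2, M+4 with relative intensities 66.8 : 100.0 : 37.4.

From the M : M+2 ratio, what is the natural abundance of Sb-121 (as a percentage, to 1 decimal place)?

57.2%

If p is the fraction of Sb that is Sb-121, then I(M+2)/I(M) = [C(2,1)·p^1·(1−p)] / p^2 = 2·(1−p)/p = 100.0/66.8 = 1.4970
(1−p)/p = 1.4970/2 = 0.7485  ⇒  p = 1/(1 + 0.7485) = 0.5719
Sb-121: 57.2%, Sb-123: 42.8%.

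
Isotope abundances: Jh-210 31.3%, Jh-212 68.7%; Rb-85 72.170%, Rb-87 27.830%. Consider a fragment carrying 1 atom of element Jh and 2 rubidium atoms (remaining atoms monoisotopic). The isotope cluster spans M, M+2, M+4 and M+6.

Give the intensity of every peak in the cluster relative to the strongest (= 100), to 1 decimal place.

Element Jh pattern (n=1): 0.3130 : 0.6870
Rubidium pattern (n=2): 0.52085089 : 0.40169822 : 0.07745089
Convolve the two distributions (both contribute in 2-u steps):
  M: 0.3130×0.52085089 = 0.163026
  M+2: 0.3130×0.40169822 + 0.6870×0.52085089 = 0.483556
  M+4: 0.3130×0.07745089 + 0.6870×0.40169822 = 0.300209
  M+6: 0.6870×0.07745089 = 0.053209
Scale to base peak (0.483556) = 100: 33.7 : 100.0 : 62.1 : 11.0

33.7 : 100.0 : 62.1 : 11.0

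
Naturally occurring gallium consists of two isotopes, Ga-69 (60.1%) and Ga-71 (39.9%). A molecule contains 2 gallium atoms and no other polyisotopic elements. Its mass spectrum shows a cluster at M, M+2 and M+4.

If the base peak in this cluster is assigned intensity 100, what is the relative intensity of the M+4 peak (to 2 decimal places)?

33.19

(0.601 + 0.399)^2 gives M 0.3612, M+2 0.4796, M+4 0.1592; the largest is M+2.
P(M+2) = C(2,1) × 0.601^1 × 0.399^1 = 2 × 0.6010 × 0.3990 = 0.479598 (base)
P(M+4) = C(2,2) × 0.601^0 × 0.399^2 = 1 × 1.0000 × 0.159201 = 0.159201
Relative intensity = 0.159201 / 0.479598 × 100 = 33.19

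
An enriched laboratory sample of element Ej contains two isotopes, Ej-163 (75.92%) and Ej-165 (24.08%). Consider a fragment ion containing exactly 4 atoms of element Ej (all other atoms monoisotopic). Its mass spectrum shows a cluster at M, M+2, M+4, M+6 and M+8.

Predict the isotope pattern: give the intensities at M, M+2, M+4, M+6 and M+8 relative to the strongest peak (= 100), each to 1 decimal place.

Each Ej atom is independently Ej-163 (p = 0.7592) or Ej-165 (q = 0.2408); the cluster is the binomial expansion (p + q)^4.
P(M) = 0.7592^4 = 0.332219
P(M+2) = 4 × 0.7592^3 × 0.2408^1 = 0.421488
P(M+4) = 6 × 0.7592^2 × 0.2408^2 = 0.200529
P(M+6) = 4 × 0.7592^1 × 0.2408^3 = 0.042402
P(M+8) = 0.2408^4 = 0.003362
The M+2 peak is largest (0.421488); scaling to 100 gives 78.8 : 100.0 : 47.6 : 10.1 : 0.8.

78.8 : 100.0 : 47.6 : 10.1 : 0.8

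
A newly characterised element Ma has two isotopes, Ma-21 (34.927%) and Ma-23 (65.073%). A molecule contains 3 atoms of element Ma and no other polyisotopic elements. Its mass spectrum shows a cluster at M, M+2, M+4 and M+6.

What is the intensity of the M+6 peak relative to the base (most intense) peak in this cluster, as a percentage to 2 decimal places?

62.10%

(0.34927 + 0.65073)^3 gives M 0.0426, M+2 0.2381, M+4 0.4437, M+6 0.2756; the largest is M+4.
P(M+4) = C(3,2) × 0.34927^1 × 0.65073^2 = 3 × 0.34927 × 0.42344953 = 0.443695 (base)
P(M+6) = C(3,3) × 0.34927^0 × 0.65073^3 = 1 × 1.0000 × 0.27555131 = 0.275551
Relative intensity = 0.275551 / 0.443695 × 100 = 62.10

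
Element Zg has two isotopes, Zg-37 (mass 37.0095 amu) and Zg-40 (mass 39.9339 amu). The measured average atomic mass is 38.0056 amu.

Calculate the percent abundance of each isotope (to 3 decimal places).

Let x be the fractional abundance of Zg-37; then Zg-40 has abundance 1 − x.
37.0095·x + 39.9339·(1 − x) = 38.0056
(37.0095 − 39.9339)·x = 38.0056 − 39.9339
x = -1.9283 / -2.9244 = 0.65938 → 65.938% Zg-37, 34.062% Zg-40.

Zg-37: 65.938%, Zg-40: 34.062%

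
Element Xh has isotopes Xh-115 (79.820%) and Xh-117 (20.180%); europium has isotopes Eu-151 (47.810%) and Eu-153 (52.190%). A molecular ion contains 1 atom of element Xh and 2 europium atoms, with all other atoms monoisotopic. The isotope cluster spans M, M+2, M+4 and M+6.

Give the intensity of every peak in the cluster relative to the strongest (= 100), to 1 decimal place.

41.1 : 100.0 : 71.6 : 12.4

Element Xh pattern (n=1): 0.7982 : 0.2018
Europium pattern (n=2): 0.22857961 : 0.49904078 : 0.27237961
Convolve the two distributions (both contribute in 2-u steps):
  M: 0.7982×0.22857961 = 0.182452
  M+2: 0.7982×0.49904078 + 0.2018×0.22857961 = 0.444462
  M+4: 0.7982×0.27237961 + 0.2018×0.49904078 = 0.318120
  M+6: 0.2018×0.27237961 = 0.054966
Scale to base peak (0.444462) = 100: 41.1 : 100.0 : 71.6 : 12.4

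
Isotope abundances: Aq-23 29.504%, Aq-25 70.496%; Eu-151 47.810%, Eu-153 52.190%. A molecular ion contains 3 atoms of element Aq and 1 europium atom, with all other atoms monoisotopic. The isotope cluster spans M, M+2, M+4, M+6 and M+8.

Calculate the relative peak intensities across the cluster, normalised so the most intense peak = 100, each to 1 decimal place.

3.1 : 25.5 : 77.2 : 100.0 : 46.0

Element Aq pattern (n=3): 0.02568282 : 0.18409735 : 0.43987685 : 0.35034299
Europium pattern (n=1): 0.4781 : 0.5219
Convolve the two distributions (both contribute in 2-u steps):
  M: 0.02568282×0.4781 = 0.012279
  M+2: 0.02568282×0.5219 + 0.18409735×0.4781 = 0.101421
  M+4: 0.18409735×0.5219 + 0.43987685×0.4781 = 0.306386
  M+6: 0.43987685×0.5219 + 0.35034299×0.4781 = 0.397071
  M+8: 0.35034299×0.5219 = 0.182844
Scale to base peak (0.397071) = 100: 3.1 : 25.5 : 77.2 : 100.0 : 46.0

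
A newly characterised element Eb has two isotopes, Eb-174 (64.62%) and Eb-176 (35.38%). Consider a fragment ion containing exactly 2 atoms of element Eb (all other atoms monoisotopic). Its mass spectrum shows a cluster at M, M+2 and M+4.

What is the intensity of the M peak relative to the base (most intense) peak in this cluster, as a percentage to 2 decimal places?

Term probabilities: M 0.4176, M+2 0.4573, M+4 0.1252. Base peak = M+2.
P(M+2) = C(2,1) × 0.6462^1 × 0.3538^1 = 2 × 0.6462 × 0.3538 = 0.457251 (base)
P(M) = C(2,0) × 0.6462^2 × 0.3538^0 = 1 × 0.41757444 × 1.0000 = 0.417574
Relative intensity = 0.417574 / 0.457251 × 100 = 91.32

91.32%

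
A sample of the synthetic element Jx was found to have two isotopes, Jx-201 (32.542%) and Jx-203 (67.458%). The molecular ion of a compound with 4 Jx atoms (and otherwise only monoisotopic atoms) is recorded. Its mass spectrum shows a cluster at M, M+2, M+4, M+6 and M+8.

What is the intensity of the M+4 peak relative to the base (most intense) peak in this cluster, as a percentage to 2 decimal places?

Term probabilities: M 0.0112, M+2 0.0930, M+4 0.2891, M+6 0.3996, M+8 0.2071. Base peak = M+6.
P(M+6) = C(4,3) × 0.32542^1 × 0.67458^3 = 4 × 0.32542 × 0.30697314 = 0.399581 (base)
P(M+4) = C(4,2) × 0.32542^2 × 0.67458^2 = 6 × 0.10589818 × 0.45505818 = 0.289139
Relative intensity = 0.289139 / 0.399581 × 100 = 72.36

72.36%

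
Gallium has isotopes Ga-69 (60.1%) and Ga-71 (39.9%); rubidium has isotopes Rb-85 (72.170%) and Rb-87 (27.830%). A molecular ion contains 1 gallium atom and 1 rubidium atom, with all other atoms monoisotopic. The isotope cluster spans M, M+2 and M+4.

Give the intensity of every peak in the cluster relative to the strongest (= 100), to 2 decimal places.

Gallium pattern (n=1): 0.6010 : 0.3990
Rubidium pattern (n=1): 0.7217 : 0.2783
Convolve the two distributions (both contribute in 2-u steps):
  M: 0.6010×0.7217 = 0.433742
  M+2: 0.6010×0.2783 + 0.3990×0.7217 = 0.455217
  M+4: 0.3990×0.2783 = 0.111042
Scale to base peak (0.455217) = 100: 95.28 : 100.00 : 24.39

95.28 : 100.00 : 24.39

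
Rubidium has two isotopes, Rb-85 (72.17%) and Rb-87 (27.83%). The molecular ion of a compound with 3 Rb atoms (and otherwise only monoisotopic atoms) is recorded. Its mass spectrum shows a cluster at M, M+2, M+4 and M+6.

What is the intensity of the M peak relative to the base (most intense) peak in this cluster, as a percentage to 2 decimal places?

(0.7217 + 0.2783)^3 gives M 0.3759, M+2 0.4349, M+4 0.1677, M+6 0.0216; the largest is M+2.
P(M+2) = C(3,1) × 0.7217^2 × 0.2783^1 = 3 × 0.52085089 × 0.2783 = 0.434858 (base)
P(M) = C(3,0) × 0.7217^3 × 0.2783^0 = 1 × 0.37589809 × 1.0000 = 0.375898
Relative intensity = 0.375898 / 0.434858 × 100 = 86.44

86.44%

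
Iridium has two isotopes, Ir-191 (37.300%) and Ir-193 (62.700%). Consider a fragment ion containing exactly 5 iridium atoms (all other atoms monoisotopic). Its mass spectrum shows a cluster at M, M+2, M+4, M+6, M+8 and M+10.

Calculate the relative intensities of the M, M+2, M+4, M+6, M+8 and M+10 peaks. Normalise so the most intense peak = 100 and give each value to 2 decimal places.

Each Ir atom is independently Ir-191 (p = 0.37300) or Ir-193 (q = 0.62700); the cluster is the binomial expansion (p + q)^5.
P(M) = 0.37300^5 = 0.007220
P(M+2) = 5 × 0.37300^4 × 0.62700^1 = 0.060684
P(M+4) = 10 × 0.37300^3 × 0.62700^2 = 0.204015
P(M+6) = 10 × 0.37300^2 × 0.62700^3 = 0.342942
P(M+8) = 5 × 0.37300^1 × 0.62700^4 = 0.288237
P(M+10) = 0.62700^5 = 0.096903
The M+6 peak is largest (0.342942); scaling to 100 gives 2.11 : 17.70 : 59.49 : 100.00 : 84.05 : 28.26.

2.11 : 17.70 : 59.49 : 100.00 : 84.05 : 28.26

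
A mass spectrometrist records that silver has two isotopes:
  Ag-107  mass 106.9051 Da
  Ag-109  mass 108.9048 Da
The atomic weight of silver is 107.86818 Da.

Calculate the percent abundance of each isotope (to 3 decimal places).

Writing the weighted mean with unknown fraction x of Ag-107:
106.9051·x + 108.9048·(1 − x) = 107.86818
(106.9051 − 108.9048)·x = 107.86818 − 108.9048
x = -1.03662 / -1.9997 = 0.51839 → 51.839% Ag-107, 48.161% Ag-109.

Ag-107: 51.839%, Ag-109: 48.161%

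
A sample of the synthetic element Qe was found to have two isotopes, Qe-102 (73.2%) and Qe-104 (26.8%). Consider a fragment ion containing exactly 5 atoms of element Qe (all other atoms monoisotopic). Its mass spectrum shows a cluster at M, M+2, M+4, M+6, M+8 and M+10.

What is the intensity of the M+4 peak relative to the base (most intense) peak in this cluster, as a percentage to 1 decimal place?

73.2%

Binomial terms of (0.732 + 0.268)^5: M 0.2102, M+2 0.3847, M+4 0.2817, M+6 0.1031, M+8 0.0189, M+10 0.0014 → M+2 is the base peak.
P(M+2) = C(5,1) × 0.732^4 × 0.268^1 = 5 × 0.28710736 × 0.2680 = 0.384724 (base)
P(M+4) = C(5,2) × 0.732^3 × 0.268^2 = 10 × 0.39222317 × 0.071824 = 0.281710
Relative intensity = 0.281710 / 0.384724 × 100 = 73.2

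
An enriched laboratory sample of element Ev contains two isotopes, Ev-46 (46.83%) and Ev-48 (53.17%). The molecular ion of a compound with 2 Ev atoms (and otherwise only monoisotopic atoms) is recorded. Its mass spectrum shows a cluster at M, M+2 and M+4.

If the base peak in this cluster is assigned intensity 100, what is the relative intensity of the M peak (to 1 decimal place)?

Term probabilities: M 0.2193, M+2 0.4980, M+4 0.2827. Base peak = M+2.
P(M+2) = C(2,1) × 0.4683^1 × 0.5317^1 = 2 × 0.4683 × 0.5317 = 0.497990 (base)
P(M) = C(2,0) × 0.4683^2 × 0.5317^0 = 1 × 0.21930489 × 1.0000 = 0.219305
Relative intensity = 0.219305 / 0.497990 × 100 = 44.0

44.0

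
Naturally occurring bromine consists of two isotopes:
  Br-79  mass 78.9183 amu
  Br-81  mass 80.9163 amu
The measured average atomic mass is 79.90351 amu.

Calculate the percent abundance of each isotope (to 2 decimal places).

With x = fraction of Br-79 (so Br-81 is 1 − x):
78.9183·x + 80.9163·(1 − x) = 79.90351
(78.9183 − 80.9163)·x = 79.90351 − 80.9163
x = -1.01279 / -1.9980 = 0.50690 → 50.69% Br-79, 49.31% Br-81.

Br-79: 50.69%, Br-81: 49.31%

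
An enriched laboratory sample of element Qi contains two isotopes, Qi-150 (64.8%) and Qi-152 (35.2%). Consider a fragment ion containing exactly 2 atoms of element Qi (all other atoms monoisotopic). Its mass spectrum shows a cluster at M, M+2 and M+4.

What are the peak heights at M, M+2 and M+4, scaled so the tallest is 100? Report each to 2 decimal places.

The 2 Qi atoms are independent, so intensities follow the terms of (0.648 + 0.352)^2.
P(M) = 0.648^2 = 0.419904
P(M+2) = 2 × 0.648^1 × 0.352^1 = 0.456192
P(M+4) = 0.352^2 = 0.123904
The M+2 peak is largest (0.456192); scaling to 100 gives 92.05 : 100.00 : 27.16.

92.05 : 100.00 : 27.16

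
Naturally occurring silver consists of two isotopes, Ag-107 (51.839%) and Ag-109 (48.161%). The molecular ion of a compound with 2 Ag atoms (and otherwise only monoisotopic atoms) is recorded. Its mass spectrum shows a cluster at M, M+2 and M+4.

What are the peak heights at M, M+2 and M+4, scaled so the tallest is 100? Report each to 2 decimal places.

Each Ag atom is independently Ag-107 (p = 0.51839) or Ag-109 (q = 0.48161); the cluster is the binomial expansion (p + q)^2.
P(M) = 0.51839^2 = 0.268728
P(M+2) = 2 × 0.51839^1 × 0.48161^1 = 0.499324
P(M+4) = 0.48161^2 = 0.231948
The M+2 peak is largest (0.499324); scaling to 100 gives 53.82 : 100.00 : 46.45.

53.82 : 100.00 : 46.45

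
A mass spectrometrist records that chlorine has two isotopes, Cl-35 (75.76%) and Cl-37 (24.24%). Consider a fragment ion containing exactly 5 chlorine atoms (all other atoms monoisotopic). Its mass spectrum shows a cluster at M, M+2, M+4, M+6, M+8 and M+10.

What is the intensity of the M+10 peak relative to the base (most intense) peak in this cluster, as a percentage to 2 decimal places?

Term probabilities: M 0.2496, M+2 0.3993, M+4 0.2555, M+6 0.0817, M+8 0.0131, M+10 0.0008. Base peak = M+2.
P(M+2) = C(5,1) × 0.7576^4 × 0.2424^1 = 5 × 0.32942751 × 0.2424 = 0.399266 (base)
P(M+10) = C(5,5) × 0.7576^0 × 0.2424^5 = 1 × 1.0000 × 0.00083688 = 0.000837
Relative intensity = 0.000837 / 0.399266 × 100 = 0.21

0.21%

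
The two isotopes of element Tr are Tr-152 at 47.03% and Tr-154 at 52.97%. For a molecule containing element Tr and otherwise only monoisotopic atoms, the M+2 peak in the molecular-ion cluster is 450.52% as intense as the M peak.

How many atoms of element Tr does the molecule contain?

4

With n Tr atoms, P(M+2)/P(M) = C(n,1)·p^(n−1)q / p^n = n·q/p = n · 0.5297/0.4703.
n = 4.5052 × 0.4703/0.5297 = 4.00 ≈ 4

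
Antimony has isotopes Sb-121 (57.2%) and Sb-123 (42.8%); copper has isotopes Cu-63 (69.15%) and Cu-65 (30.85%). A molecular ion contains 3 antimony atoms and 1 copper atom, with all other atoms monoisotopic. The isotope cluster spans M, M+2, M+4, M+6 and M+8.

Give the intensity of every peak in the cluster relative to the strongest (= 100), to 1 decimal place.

37.2 : 100.0 : 99.6 : 43.4 : 6.9

Antimony pattern (n=3): 0.18714925 : 0.42010426 : 0.31434374 : 0.07840275
Copper pattern (n=1): 0.6915 : 0.3085
Convolve the two distributions (both contribute in 2-u steps):
  M: 0.18714925×0.6915 = 0.129414
  M+2: 0.18714925×0.3085 + 0.42010426×0.6915 = 0.348238
  M+4: 0.42010426×0.3085 + 0.31434374×0.6915 = 0.346971
  M+6: 0.31434374×0.3085 + 0.07840275×0.6915 = 0.151191
  M+8: 0.07840275×0.3085 = 0.024187
Scale to base peak (0.348238) = 100: 37.2 : 100.0 : 99.6 : 43.4 : 6.9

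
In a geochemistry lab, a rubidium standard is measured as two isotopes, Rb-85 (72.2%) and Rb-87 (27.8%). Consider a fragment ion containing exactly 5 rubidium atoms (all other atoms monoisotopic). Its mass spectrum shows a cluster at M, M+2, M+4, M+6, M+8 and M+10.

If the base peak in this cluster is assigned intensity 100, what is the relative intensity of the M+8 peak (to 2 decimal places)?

(0.722 + 0.278)^5 gives M 0.1962, M+2 0.3777, M+4 0.2909, M+6 0.1120, M+8 0.0216, M+10 0.0017; the largest is M+2.
P(M+2) = C(5,1) × 0.722^4 × 0.278^1 = 5 × 0.27173701 × 0.2780 = 0.377714 (base)
P(M+8) = C(5,4) × 0.722^1 × 0.278^4 = 5 × 0.7220 × 0.00597282 = 0.021562
Relative intensity = 0.021562 / 0.377714 × 100 = 5.71

5.71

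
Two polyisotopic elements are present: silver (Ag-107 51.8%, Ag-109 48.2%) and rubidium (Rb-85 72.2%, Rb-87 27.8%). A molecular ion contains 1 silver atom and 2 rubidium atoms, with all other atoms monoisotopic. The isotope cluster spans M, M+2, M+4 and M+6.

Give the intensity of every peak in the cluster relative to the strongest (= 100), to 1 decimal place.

58.8 : 100.0 : 50.9 : 8.1

Silver pattern (n=1): 0.5180 : 0.4820
Rubidium pattern (n=2): 0.521284 : 0.401432 : 0.077284
Convolve the two distributions (both contribute in 2-u steps):
  M: 0.5180×0.521284 = 0.270025
  M+2: 0.5180×0.401432 + 0.4820×0.521284 = 0.459201
  M+4: 0.5180×0.077284 + 0.4820×0.401432 = 0.233523
  M+6: 0.4820×0.077284 = 0.037251
Scale to base peak (0.459201) = 100: 58.8 : 100.0 : 50.9 : 8.1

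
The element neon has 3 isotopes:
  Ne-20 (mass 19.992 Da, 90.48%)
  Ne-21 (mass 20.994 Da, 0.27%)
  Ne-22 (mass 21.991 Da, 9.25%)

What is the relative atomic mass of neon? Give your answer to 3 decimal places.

The abundance-weighted mean is 0.9048 × 19.992 + 0.0027 × 20.994 + 0.0925 × 21.991
= 18.0888 + 0.0567 + 2.0342 = 20.1797 Da

20.180 Da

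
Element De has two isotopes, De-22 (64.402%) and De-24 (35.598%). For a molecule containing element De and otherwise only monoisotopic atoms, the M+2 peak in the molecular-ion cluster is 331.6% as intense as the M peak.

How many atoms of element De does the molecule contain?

The M+2/M ratio from n De atoms is n · q/p = n · 0.35598/0.64402.
n = 3.316 × 0.64402/0.35598 = 6.00 ≈ 6

6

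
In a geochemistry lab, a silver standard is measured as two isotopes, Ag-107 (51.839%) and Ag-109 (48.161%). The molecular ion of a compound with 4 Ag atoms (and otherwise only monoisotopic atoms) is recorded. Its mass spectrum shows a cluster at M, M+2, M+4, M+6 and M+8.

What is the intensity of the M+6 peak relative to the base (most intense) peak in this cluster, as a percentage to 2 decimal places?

61.94%

Binomial terms of (0.51839 + 0.48161)^4: M 0.0722, M+2 0.2684, M+4 0.3740, M+6 0.2316, M+8 0.0538 → M+4 is the base peak.
P(M+4) = C(4,2) × 0.51839^2 × 0.48161^2 = 6 × 0.26872819 × 0.23194819 = 0.373986 (base)
P(M+6) = C(4,3) × 0.51839^1 × 0.48161^3 = 4 × 0.51839 × 0.11170857 = 0.231634
Relative intensity = 0.231634 / 0.373986 × 100 = 61.94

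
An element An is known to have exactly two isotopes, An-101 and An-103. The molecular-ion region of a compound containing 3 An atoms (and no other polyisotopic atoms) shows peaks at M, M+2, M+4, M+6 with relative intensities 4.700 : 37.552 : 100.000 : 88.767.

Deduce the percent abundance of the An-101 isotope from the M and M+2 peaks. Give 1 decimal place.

Write p for the An-101 fraction. I(M+2)/I(M) = [C(3,1)·p^2·(1−p)] / p^3 = 3·(1−p)/p = 37.552/4.700 = 7.9898
(1−p)/p = 7.9898/3 = 2.6633  ⇒  p = 1/(1 + 2.6633) = 0.2730
An-101: 27.3%, An-103: 72.7%.

27.3%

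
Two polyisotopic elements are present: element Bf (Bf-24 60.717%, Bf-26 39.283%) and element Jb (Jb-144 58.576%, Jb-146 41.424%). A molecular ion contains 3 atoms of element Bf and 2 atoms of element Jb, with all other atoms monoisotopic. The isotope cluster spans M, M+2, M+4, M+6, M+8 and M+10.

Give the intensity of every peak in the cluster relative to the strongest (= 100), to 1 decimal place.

Element Bf pattern (n=3): 0.2238365 : 0.43445671 : 0.28108706 : 0.06061972
Element Jb pattern (n=2): 0.34311478 : 0.48529044 : 0.17159478
Convolve the two distributions (both contribute in 2-u steps):
  M: 0.2238365×0.34311478 = 0.076802
  M+2: 0.2238365×0.48529044 + 0.43445671×0.34311478 = 0.257694
  M+4: 0.2238365×0.17159478 + 0.43445671×0.48529044 + 0.28108706×0.34311478 = 0.345692
  M+6: 0.43445671×0.17159478 + 0.28108706×0.48529044 + 0.06061972×0.34311478 = 0.231759
  M+8: 0.28108706×0.17159478 + 0.06061972×0.48529044 = 0.077651
  M+10: 0.06061972×0.17159478 = 0.010402
Scale to base peak (0.345692) = 100: 22.2 : 74.5 : 100.0 : 67.0 : 22.5 : 3.0

22.2 : 74.5 : 100.0 : 67.0 : 22.5 : 3.0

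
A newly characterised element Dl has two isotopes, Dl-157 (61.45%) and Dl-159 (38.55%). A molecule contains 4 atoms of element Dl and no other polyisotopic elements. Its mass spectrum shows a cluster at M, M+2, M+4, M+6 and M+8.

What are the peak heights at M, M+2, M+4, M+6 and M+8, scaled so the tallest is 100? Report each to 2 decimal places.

The 4 Dl atoms are independent, so intensities follow the terms of (0.6145 + 0.3855)^4.
P(M) = 0.6145^4 = 0.142590
P(M+2) = 4 × 0.6145^3 × 0.3855^1 = 0.357808
P(M+4) = 6 × 0.6145^2 × 0.3855^2 = 0.336701
P(M+6) = 4 × 0.6145^1 × 0.3855^3 = 0.140817
P(M+8) = 0.3855^4 = 0.022085
The M+2 peak is largest (0.357808); scaling to 100 gives 39.85 : 100.00 : 94.10 : 39.36 : 6.17.

39.85 : 100.00 : 94.10 : 39.36 : 6.17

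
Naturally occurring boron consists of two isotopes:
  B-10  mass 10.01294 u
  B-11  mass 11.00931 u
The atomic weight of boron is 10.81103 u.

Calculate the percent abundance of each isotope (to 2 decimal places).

Writing the weighted mean with unknown fraction x of B-10:
10.01294·x + 11.00931·(1 − x) = 10.81103
(10.01294 − 11.00931)·x = 10.81103 − 11.00931
x = -0.19828 / -0.99637 = 0.19900 → 19.90% B-10, 80.10% B-11.

B-10: 19.90%, B-11: 80.10%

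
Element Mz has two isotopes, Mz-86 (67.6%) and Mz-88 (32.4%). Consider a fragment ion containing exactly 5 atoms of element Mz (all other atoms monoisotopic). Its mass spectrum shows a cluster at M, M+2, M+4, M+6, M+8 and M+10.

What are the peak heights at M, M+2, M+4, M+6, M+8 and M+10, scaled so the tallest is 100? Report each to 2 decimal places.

Each Mz atom is independently Mz-86 (p = 0.676) or Mz-88 (q = 0.324); the cluster is the binomial expansion (p + q)^5.
P(M) = 0.676^5 = 0.141167
P(M+2) = 5 × 0.676^4 × 0.324^1 = 0.338300
P(M+4) = 10 × 0.676^3 × 0.324^2 = 0.324287
P(M+6) = 10 × 0.676^2 × 0.324^3 = 0.155428
P(M+8) = 5 × 0.676^1 × 0.324^4 = 0.037247
P(M+10) = 0.324^5 = 0.003570
The M+2 peak is largest (0.338300); scaling to 100 gives 41.73 : 100.00 : 95.86 : 45.94 : 11.01 : 1.06.

41.73 : 100.00 : 95.86 : 45.94 : 11.01 : 1.06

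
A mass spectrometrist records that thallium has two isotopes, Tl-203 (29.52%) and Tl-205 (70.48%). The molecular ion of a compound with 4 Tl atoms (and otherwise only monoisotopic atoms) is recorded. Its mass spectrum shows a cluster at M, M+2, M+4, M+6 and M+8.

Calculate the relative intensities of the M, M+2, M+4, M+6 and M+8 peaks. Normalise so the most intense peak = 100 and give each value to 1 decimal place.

The 4 Tl atoms are independent, so intensities follow the terms of (0.2952 + 0.7048)^4.
P(M) = 0.2952^4 = 0.007594
P(M+2) = 4 × 0.2952^3 × 0.7048^1 = 0.072523
P(M+4) = 6 × 0.2952^2 × 0.7048^2 = 0.259726
P(M+6) = 4 × 0.2952^1 × 0.7048^3 = 0.413403
P(M+8) = 0.7048^4 = 0.246754
The M+6 peak is largest (0.413403); scaling to 100 gives 1.8 : 17.5 : 62.8 : 100.0 : 59.7.

1.8 : 17.5 : 62.8 : 100.0 : 59.7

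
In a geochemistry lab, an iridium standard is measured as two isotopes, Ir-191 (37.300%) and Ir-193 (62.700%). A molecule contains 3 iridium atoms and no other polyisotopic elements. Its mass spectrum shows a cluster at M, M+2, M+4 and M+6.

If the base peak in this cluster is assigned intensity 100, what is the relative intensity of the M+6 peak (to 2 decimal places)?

56.03

(0.37300 + 0.62700)^3 gives M 0.0519, M+2 0.2617, M+4 0.4399, M+6 0.2465; the largest is M+4.
P(M+4) = C(3,2) × 0.37300^1 × 0.62700^2 = 3 × 0.3730 × 0.393129 = 0.439911 (base)
P(M+6) = C(3,3) × 0.37300^0 × 0.62700^3 = 1 × 1.0000 × 0.24649188 = 0.246492
Relative intensity = 0.246492 / 0.439911 × 100 = 56.03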